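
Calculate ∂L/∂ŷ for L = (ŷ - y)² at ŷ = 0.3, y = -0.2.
∂L/∂ŷ = 1.0

∂L/∂ŷ = 2(ŷ - y) = 2(0.3 - -0.2) = 2(0.5) = 1.0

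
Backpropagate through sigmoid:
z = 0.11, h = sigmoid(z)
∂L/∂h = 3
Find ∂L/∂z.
∂L/∂z = 0.7477

σ(0.11) = 0.5275
σ'(0.11) = σ(0.11)(1 - σ(0.11)) = 0.5275 × 0.4725 = 0.2492
∂L/∂z = ∂L/∂h · σ'(z) = 3 × 0.2492 = 0.7477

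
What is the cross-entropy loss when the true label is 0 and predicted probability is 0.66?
L = 1.079

L = -0·log(0.66) - 1·log(0.34) = -log(0.34) = 1.079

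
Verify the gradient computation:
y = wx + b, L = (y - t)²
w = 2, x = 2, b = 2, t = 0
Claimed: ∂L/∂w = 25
Incorrect

y = (2)(2) + 2 = 6
∂L/∂y = 2(y - t) = 2(6 - 0) = 12
∂y/∂w = x = 2
∂L/∂w = 12 × 2 = 24

Claimed value: 25
Incorrect: The correct gradient is 24.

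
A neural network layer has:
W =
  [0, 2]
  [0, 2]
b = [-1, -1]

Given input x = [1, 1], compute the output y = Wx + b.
y = [1, 1]

Wx = [0×1 + 2×1, 0×1 + 2×1]
   = [2, 2]
y = Wx + b = [2 + -1, 2 + -1] = [1, 1]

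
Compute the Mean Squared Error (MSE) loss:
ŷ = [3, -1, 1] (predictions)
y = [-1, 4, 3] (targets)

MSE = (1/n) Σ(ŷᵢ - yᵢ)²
MSE = 15

MSE = (1/3)((3--1)² + (-1-4)² + (1-3)²) = (1/3)(16 + 25 + 4) = 15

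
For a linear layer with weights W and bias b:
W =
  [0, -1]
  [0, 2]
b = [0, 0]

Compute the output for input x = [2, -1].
y = [1, -2]

Wx = [0×2 + -1×-1, 0×2 + 2×-1]
   = [1, -2]
y = Wx + b = [1 + 0, -2 + 0] = [1, -2]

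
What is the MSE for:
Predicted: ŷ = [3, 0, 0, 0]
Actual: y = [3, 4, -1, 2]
MSE = 5.25

MSE = (1/4)((3-3)² + (0-4)² + (0--1)² + (0-2)²) = (1/4)(0 + 16 + 1 + 4) = 5.25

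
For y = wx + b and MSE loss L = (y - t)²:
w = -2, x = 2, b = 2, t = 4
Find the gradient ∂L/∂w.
∂L/∂w = -24

y = wx + b = (-2)(2) + 2 = -2
∂L/∂y = 2(y - t) = 2(-2 - 4) = -12
∂y/∂w = x = 2
∂L/∂w = ∂L/∂y · ∂y/∂w = -12 × 2 = -24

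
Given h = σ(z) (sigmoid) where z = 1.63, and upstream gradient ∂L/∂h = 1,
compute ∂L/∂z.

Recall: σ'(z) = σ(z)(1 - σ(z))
∂L/∂z = 0.137

σ(1.63) = 0.8362
σ'(1.63) = σ(1.63)(1 - σ(1.63)) = 0.8362 × 0.1638 = 0.137
∂L/∂z = ∂L/∂h · σ'(z) = 1 × 0.137 = 0.137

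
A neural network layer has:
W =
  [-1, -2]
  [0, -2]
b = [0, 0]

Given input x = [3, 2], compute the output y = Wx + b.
y = [-7, -4]

Wx = [-1×3 + -2×2, 0×3 + -2×2]
   = [-7, -4]
y = Wx + b = [-7 + 0, -4 + 0] = [-7, -4]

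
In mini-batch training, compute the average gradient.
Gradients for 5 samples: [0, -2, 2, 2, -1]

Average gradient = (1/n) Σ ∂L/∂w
Average gradient = 0.2

Average = (1/5)(0 + -2 + 2 + 2 + -1) = 1/5 = 0.2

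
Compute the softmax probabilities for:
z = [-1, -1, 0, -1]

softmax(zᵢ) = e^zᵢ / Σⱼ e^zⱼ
p = [0.1749, 0.1749, 0.4754, 0.1749]

exp(z) = [0.3679, 0.3679, 1, 0.3679]
Sum = 2.104
p = [0.1749, 0.1749, 0.4754, 0.1749]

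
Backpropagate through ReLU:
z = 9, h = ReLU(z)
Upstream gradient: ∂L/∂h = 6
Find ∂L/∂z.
∂L/∂z = 6

h = ReLU(9) = 9
Since z > 0: ∂h/∂z = 1
∂L/∂z = ∂L/∂h · ∂h/∂z = 6 × 1 = 6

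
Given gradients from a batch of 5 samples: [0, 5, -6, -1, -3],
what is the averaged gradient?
Average gradient = -1

Average = (1/5)(0 + 5 + -6 + -1 + -3) = -5/5 = -1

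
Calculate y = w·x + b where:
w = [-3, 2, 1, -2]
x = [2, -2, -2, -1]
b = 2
y = -8

y = (-3)(2) + (2)(-2) + (1)(-2) + (-2)(-1) + 2 = -8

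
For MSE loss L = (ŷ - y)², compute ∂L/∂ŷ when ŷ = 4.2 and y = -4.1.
∂L/∂ŷ = 16.6

∂L/∂ŷ = 2(ŷ - y) = 2(4.2 - -4.1) = 2(8.3) = 16.6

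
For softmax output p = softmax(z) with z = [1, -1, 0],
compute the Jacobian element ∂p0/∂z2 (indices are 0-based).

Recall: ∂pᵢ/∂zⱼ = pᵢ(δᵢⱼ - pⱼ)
∂p0/∂z2 = -0.1628

p = softmax(z) = [0.6652, 0.09003, 0.2447]
p0 = 0.6652, p2 = 0.2447

∂p0/∂z2 = -p0 × p2 = -0.6652 × 0.2447 = -0.1628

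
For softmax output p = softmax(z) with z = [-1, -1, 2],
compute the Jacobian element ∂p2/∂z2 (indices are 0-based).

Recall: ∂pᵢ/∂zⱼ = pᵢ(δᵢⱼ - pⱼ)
∂p2/∂z2 = 0.08236

p = softmax(z) = [0.04528, 0.04528, 0.9094]
p2 = 0.9094

∂p2/∂z2 = p2(1 - p2) = 0.9094 × (1 - 0.9094) = 0.08236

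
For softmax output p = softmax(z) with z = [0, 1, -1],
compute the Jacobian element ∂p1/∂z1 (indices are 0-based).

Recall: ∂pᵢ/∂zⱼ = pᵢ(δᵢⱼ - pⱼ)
∂p1/∂z1 = 0.2227

p = softmax(z) = [0.2447, 0.6652, 0.09003]
p1 = 0.6652

∂p1/∂z1 = p1(1 - p1) = 0.6652 × (1 - 0.6652) = 0.2227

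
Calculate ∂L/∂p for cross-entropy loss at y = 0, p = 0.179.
∂L/∂p = 1.218

∂L/∂p = -y/p + (1-y)/(1-p) = 0 + 1/0.821 = 1.218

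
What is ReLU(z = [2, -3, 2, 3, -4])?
h = [2, 0, 2, 3, 0]

ReLU applied element-wise: max(0,2)=2, max(0,-3)=0, max(0,2)=2, max(0,3)=3, max(0,-4)=0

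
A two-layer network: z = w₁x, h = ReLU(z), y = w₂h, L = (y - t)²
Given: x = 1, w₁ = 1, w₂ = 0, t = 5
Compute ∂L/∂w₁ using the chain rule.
∂L/∂w₁ = 0

Forward pass:
z = w₁x = 1×1 = 1
h = ReLU(1) = 1
y = w₂h = 0×1 = 0

Backward pass:
∂L/∂y = 2(y - t) = 2(0 - 5) = -10
∂y/∂h = w₂ = 0
∂h/∂z = 1 (ReLU derivative)
∂z/∂w₁ = x = 1

∂L/∂w₁ = -10 × 0 × 1 × 1 = 0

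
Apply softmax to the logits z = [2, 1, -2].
p = [0.7214, 0.2654, 0.0132]

exp(z) = [7.389, 2.718, 0.1353]
Sum = 10.24
p = [0.7214, 0.2654, 0.0132]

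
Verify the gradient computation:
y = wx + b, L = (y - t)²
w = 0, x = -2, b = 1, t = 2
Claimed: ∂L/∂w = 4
Correct

y = (0)(-2) + 1 = 1
∂L/∂y = 2(y - t) = 2(1 - 2) = -2
∂y/∂w = x = -2
∂L/∂w = -2 × -2 = 4

Claimed value: 4
Correct: The correct gradient is 4.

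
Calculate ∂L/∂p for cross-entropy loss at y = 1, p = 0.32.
∂L/∂p = -3.125

∂L/∂p = -y/p + (1-y)/(1-p) = -1/0.32 + 0 = -3.125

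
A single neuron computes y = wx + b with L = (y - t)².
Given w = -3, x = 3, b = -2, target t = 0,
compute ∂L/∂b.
∂L/∂b = -22

y = wx + b = (-3)(3) + -2 = -11
∂L/∂y = 2(y - t) = 2(-11 - 0) = -22
∂y/∂b = 1
∂L/∂b = ∂L/∂y · ∂y/∂b = -22 × 1 = -22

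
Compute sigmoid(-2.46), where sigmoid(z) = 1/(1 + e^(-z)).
0.07871

sigmoid(-2.46) = 1/(1 + e^(2.46)) = 1/(1 + 11.7) = 0.07871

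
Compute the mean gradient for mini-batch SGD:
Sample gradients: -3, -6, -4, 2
Average gradient = -2.75

Average = (1/4)(-3 + -6 + -4 + 2) = -11/4 = -2.75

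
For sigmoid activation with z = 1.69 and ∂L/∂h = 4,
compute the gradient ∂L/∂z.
∂L/∂z = 0.526

σ(1.69) = 0.8442
σ'(1.69) = σ(1.69)(1 - σ(1.69)) = 0.8442 × 0.1558 = 0.1315
∂L/∂z = ∂L/∂h · σ'(z) = 4 × 0.1315 = 0.526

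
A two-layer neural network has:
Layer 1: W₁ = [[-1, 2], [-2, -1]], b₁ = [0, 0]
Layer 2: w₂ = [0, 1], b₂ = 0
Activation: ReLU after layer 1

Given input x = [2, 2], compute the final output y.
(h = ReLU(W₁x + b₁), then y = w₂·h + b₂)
y = 0

Layer 1 pre-activation: z₁ = [2, -6]
After ReLU: h = [2, 0]
Layer 2 output: y = 0×2 + 1×0 + 0 = 0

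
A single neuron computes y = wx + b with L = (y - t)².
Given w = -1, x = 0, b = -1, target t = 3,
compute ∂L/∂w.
∂L/∂w = 0

y = wx + b = (-1)(0) + -1 = -1
∂L/∂y = 2(y - t) = 2(-1 - 3) = -8
∂y/∂w = x = 0
∂L/∂w = ∂L/∂y · ∂y/∂w = -8 × 0 = 0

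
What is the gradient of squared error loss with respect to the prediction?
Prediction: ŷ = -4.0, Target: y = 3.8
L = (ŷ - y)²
∂L/∂ŷ = -15.6

∂L/∂ŷ = 2(ŷ - y) = 2(-4.0 - 3.8) = 2(-7.8) = -15.6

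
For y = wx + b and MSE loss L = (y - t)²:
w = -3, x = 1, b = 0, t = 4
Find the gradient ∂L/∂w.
∂L/∂w = -14

y = wx + b = (-3)(1) + 0 = -3
∂L/∂y = 2(y - t) = 2(-3 - 4) = -14
∂y/∂w = x = 1
∂L/∂w = ∂L/∂y · ∂y/∂w = -14 × 1 = -14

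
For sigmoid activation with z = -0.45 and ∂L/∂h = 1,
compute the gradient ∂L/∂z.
∂L/∂z = 0.2378

σ(-0.45) = 0.3894
σ'(-0.45) = σ(-0.45)(1 - σ(-0.45)) = 0.3894 × 0.6106 = 0.2378
∂L/∂z = ∂L/∂h · σ'(z) = 1 × 0.2378 = 0.2378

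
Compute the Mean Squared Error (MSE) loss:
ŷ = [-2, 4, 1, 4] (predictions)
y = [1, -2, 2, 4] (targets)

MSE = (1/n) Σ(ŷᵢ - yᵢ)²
MSE = 11.5

MSE = (1/4)((-2-1)² + (4--2)² + (1-2)² + (4-4)²) = (1/4)(9 + 36 + 1 + 0) = 11.5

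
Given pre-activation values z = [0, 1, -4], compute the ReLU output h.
h = [0, 1, 0]

ReLU applied element-wise: max(0,0)=0, max(0,1)=1, max(0,-4)=0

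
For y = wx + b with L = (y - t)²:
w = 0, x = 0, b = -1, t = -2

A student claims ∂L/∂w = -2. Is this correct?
Incorrect

y = (0)(0) + -1 = -1
∂L/∂y = 2(y - t) = 2(-1 - -2) = 2
∂y/∂w = x = 0
∂L/∂w = 2 × 0 = 0

Claimed value: -2
Incorrect: The correct gradient is 0.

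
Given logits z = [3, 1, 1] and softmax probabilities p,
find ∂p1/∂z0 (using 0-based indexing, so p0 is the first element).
∂p1/∂z0 = -0.08382

p = softmax(z) = [0.787, 0.1065, 0.1065]
p1 = 0.1065, p0 = 0.787

∂p1/∂z0 = -p1 × p0 = -0.1065 × 0.787 = -0.08382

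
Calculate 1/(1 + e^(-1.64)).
0.8375

sigmoid(1.64) = 1/(1 + e^(-1.64)) = 1/(1 + 0.194) = 0.8375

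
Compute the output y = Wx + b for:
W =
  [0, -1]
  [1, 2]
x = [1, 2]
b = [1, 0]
y = [-1, 5]

Wx = [0×1 + -1×2, 1×1 + 2×2]
   = [-2, 5]
y = Wx + b = [-2 + 1, 5 + 0] = [-1, 5]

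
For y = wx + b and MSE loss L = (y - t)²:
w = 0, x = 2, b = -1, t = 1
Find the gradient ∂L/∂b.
∂L/∂b = -4

y = wx + b = (0)(2) + -1 = -1
∂L/∂y = 2(y - t) = 2(-1 - 1) = -4
∂y/∂b = 1
∂L/∂b = ∂L/∂y · ∂y/∂b = -4 × 1 = -4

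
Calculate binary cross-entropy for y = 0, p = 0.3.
L = 0.3567

L = -0·log(0.3) - 1·log(0.7) = -log(0.7) = 0.3567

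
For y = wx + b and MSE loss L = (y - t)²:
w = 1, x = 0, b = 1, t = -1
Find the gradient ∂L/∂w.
∂L/∂w = 0

y = wx + b = (1)(0) + 1 = 1
∂L/∂y = 2(y - t) = 2(1 - -1) = 4
∂y/∂w = x = 0
∂L/∂w = ∂L/∂y · ∂y/∂w = 4 × 0 = 0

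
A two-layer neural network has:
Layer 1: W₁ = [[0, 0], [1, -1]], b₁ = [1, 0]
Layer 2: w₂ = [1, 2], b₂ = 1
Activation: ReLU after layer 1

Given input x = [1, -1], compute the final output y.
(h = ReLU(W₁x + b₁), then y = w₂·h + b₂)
y = 6

Layer 1 pre-activation: z₁ = [1, 2]
After ReLU: h = [1, 2]
Layer 2 output: y = 1×1 + 2×2 + 1 = 6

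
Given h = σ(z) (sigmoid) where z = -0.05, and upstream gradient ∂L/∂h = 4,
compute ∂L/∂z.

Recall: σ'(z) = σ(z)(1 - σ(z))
∂L/∂z = 0.9994

σ(-0.05) = 0.4875
σ'(-0.05) = σ(-0.05)(1 - σ(-0.05)) = 0.4875 × 0.5125 = 0.2498
∂L/∂z = ∂L/∂h · σ'(z) = 4 × 0.2498 = 0.9994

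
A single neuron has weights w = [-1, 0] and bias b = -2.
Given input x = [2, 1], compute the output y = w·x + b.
y = -4

y = (-1)(2) + (0)(1) + -2 = -4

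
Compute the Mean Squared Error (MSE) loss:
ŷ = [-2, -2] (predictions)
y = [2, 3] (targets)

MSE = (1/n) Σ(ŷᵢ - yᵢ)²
MSE = 20.5

MSE = (1/2)((-2-2)² + (-2-3)²) = (1/2)(16 + 25) = 20.5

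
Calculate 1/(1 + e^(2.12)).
0.1072

sigmoid(-2.12) = 1/(1 + e^(2.12)) = 1/(1 + 8.331) = 0.1072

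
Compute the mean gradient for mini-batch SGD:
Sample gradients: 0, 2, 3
Average gradient = 1.667

Average = (1/3)(0 + 2 + 3) = 5/3 = 1.667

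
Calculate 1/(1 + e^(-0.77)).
0.6835

sigmoid(0.77) = 1/(1 + e^(-0.77)) = 1/(1 + 0.463) = 0.6835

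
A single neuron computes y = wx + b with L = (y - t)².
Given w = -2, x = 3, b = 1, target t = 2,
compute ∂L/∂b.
∂L/∂b = -14

y = wx + b = (-2)(3) + 1 = -5
∂L/∂y = 2(y - t) = 2(-5 - 2) = -14
∂y/∂b = 1
∂L/∂b = ∂L/∂y · ∂y/∂b = -14 × 1 = -14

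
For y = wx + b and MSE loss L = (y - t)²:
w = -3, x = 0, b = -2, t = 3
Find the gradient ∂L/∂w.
∂L/∂w = 0

y = wx + b = (-3)(0) + -2 = -2
∂L/∂y = 2(y - t) = 2(-2 - 3) = -10
∂y/∂w = x = 0
∂L/∂w = ∂L/∂y · ∂y/∂w = -10 × 0 = 0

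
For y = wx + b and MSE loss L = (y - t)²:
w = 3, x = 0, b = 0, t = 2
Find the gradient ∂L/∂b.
∂L/∂b = -4

y = wx + b = (3)(0) + 0 = 0
∂L/∂y = 2(y - t) = 2(0 - 2) = -4
∂y/∂b = 1
∂L/∂b = ∂L/∂y · ∂y/∂b = -4 × 1 = -4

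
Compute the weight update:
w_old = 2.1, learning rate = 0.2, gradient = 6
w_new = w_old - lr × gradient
w_new = 0.9

w_new = w - η·∂L/∂w = 2.1 - 0.2×(6) = 2.1 - (1.2) = 0.9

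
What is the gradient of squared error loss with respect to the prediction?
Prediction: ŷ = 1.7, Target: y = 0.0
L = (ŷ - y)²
∂L/∂ŷ = 3.4

∂L/∂ŷ = 2(ŷ - y) = 2(1.7 - 0.0) = 2(1.7) = 3.4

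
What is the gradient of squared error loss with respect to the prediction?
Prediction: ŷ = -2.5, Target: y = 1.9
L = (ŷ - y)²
∂L/∂ŷ = -8.8

∂L/∂ŷ = 2(ŷ - y) = 2(-2.5 - 1.9) = 2(-4.4) = -8.8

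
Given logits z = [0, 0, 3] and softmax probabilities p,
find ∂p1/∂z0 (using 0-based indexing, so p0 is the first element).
∂p1/∂z0 = -0.00205

p = softmax(z) = [0.04528, 0.04528, 0.9094]
p1 = 0.04528, p0 = 0.04528

∂p1/∂z0 = -p1 × p0 = -0.04528 × 0.04528 = -0.00205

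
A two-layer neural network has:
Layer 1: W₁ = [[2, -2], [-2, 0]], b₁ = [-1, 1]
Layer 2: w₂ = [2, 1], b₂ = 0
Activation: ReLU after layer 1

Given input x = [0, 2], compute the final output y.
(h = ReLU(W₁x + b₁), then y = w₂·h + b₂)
y = 1

Layer 1 pre-activation: z₁ = [-5, 1]
After ReLU: h = [0, 1]
Layer 2 output: y = 2×0 + 1×1 + 0 = 1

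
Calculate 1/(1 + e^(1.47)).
0.1869

sigmoid(-1.47) = 1/(1 + e^(1.47)) = 1/(1 + 4.349) = 0.1869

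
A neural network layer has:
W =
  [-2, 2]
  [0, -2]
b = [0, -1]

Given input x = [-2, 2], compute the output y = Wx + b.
y = [8, -5]

Wx = [-2×-2 + 2×2, 0×-2 + -2×2]
   = [8, -4]
y = Wx + b = [8 + 0, -4 + -1] = [8, -5]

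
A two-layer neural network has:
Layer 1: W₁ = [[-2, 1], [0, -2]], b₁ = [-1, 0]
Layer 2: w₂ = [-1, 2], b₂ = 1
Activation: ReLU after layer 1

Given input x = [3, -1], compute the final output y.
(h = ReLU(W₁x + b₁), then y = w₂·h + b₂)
y = 5

Layer 1 pre-activation: z₁ = [-8, 2]
After ReLU: h = [0, 2]
Layer 2 output: y = -1×0 + 2×2 + 1 = 5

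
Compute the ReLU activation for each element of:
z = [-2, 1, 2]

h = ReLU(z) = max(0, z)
h = [0, 1, 2]

ReLU applied element-wise: max(0,-2)=0, max(0,1)=1, max(0,2)=2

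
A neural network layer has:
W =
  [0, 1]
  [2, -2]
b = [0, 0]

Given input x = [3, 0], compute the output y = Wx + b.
y = [0, 6]

Wx = [0×3 + 1×0, 2×3 + -2×0]
   = [0, 6]
y = Wx + b = [0 + 0, 6 + 0] = [0, 6]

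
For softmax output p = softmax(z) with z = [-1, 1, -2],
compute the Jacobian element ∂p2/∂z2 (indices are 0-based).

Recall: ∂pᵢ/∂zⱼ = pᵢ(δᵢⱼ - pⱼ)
∂p2/∂z2 = 0.04025

p = softmax(z) = [0.1142, 0.8438, 0.04201]
p2 = 0.04201

∂p2/∂z2 = p2(1 - p2) = 0.04201 × (1 - 0.04201) = 0.04025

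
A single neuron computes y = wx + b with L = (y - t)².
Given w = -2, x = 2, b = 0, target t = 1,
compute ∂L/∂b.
∂L/∂b = -10

y = wx + b = (-2)(2) + 0 = -4
∂L/∂y = 2(y - t) = 2(-4 - 1) = -10
∂y/∂b = 1
∂L/∂b = ∂L/∂y · ∂y/∂b = -10 × 1 = -10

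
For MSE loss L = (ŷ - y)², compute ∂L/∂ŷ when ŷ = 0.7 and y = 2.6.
∂L/∂ŷ = -3.8

∂L/∂ŷ = 2(ŷ - y) = 2(0.7 - 2.6) = 2(-1.9) = -3.8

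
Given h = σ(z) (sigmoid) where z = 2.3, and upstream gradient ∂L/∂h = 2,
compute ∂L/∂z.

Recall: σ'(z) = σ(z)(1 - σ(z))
∂L/∂z = 0.1656

σ(2.3) = 0.9089
σ'(2.3) = σ(2.3)(1 - σ(2.3)) = 0.9089 × 0.09112 = 0.08282
∂L/∂z = ∂L/∂h · σ'(z) = 2 × 0.08282 = 0.1656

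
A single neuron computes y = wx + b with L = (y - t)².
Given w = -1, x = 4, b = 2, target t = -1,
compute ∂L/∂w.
∂L/∂w = -8

y = wx + b = (-1)(4) + 2 = -2
∂L/∂y = 2(y - t) = 2(-2 - -1) = -2
∂y/∂w = x = 4
∂L/∂w = ∂L/∂y · ∂y/∂w = -2 × 4 = -8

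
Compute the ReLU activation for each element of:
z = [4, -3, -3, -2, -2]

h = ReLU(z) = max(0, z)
h = [4, 0, 0, 0, 0]

ReLU applied element-wise: max(0,4)=4, max(0,-3)=0, max(0,-3)=0, max(0,-2)=0, max(0,-2)=0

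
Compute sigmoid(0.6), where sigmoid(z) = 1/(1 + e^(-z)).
0.6457

sigmoid(0.6) = 1/(1 + e^(-0.6)) = 1/(1 + 0.5488) = 0.6457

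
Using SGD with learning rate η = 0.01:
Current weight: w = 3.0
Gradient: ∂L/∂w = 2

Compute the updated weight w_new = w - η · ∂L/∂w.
w_new = 2.98

w_new = w - η·∂L/∂w = 3.0 - 0.01×(2) = 3.0 - (0.02) = 2.98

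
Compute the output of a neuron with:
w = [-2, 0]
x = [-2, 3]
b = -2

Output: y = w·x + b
y = 2

y = (-2)(-2) + (0)(3) + -2 = 2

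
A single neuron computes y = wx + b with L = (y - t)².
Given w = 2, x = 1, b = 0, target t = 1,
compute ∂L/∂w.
∂L/∂w = 2

y = wx + b = (2)(1) + 0 = 2
∂L/∂y = 2(y - t) = 2(2 - 1) = 2
∂y/∂w = x = 1
∂L/∂w = ∂L/∂y · ∂y/∂w = 2 × 1 = 2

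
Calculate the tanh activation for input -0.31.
-0.3004

tanh(-0.31) = (e^(-0.31) - e^(0.31))/(e^(-0.31) + e^(0.31)) = -0.3004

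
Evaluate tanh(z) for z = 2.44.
0.9849

tanh(2.44) = (e^(2.44) - e^(-2.44))/(e^(2.44) + e^(-2.44)) = 0.9849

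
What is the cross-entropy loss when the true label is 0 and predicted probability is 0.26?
L = 0.3011

L = -0·log(0.26) - 1·log(0.74) = -log(0.74) = 0.3011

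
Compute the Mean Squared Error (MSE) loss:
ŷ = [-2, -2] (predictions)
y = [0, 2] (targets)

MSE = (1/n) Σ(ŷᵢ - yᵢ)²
MSE = 10

MSE = (1/2)((-2-0)² + (-2-2)²) = (1/2)(4 + 16) = 10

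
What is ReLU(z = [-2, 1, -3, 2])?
h = [0, 1, 0, 2]

ReLU applied element-wise: max(0,-2)=0, max(0,1)=1, max(0,-3)=0, max(0,2)=2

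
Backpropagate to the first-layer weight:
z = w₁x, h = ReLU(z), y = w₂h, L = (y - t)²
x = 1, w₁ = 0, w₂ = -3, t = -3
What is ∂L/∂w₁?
∂L/∂w₁ = 0

Forward pass:
z = w₁x = 0×1 = 0
h = ReLU(0) = 0
y = w₂h = -3×0 = 0

Backward pass:
∂L/∂y = 2(y - t) = 2(0 - -3) = 6
∂y/∂h = w₂ = -3
∂h/∂z = 0 (ReLU derivative)
∂z/∂w₁ = x = 1

∂L/∂w₁ = 6 × -3 × 0 × 1 = 0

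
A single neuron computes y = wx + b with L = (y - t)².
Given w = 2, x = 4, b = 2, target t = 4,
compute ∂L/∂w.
∂L/∂w = 48

y = wx + b = (2)(4) + 2 = 10
∂L/∂y = 2(y - t) = 2(10 - 4) = 12
∂y/∂w = x = 4
∂L/∂w = ∂L/∂y · ∂y/∂w = 12 × 4 = 48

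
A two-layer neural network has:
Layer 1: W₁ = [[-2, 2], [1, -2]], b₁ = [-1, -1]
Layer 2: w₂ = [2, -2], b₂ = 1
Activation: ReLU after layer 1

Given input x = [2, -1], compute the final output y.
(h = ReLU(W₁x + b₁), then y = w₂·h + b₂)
y = -5

Layer 1 pre-activation: z₁ = [-7, 3]
After ReLU: h = [0, 3]
Layer 2 output: y = 2×0 + -2×3 + 1 = -5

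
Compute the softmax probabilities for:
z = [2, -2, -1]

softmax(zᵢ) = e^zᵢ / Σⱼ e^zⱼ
p = [0.9362, 0.0171, 0.0466]

exp(z) = [7.389, 0.1353, 0.3679]
Sum = 7.892
p = [0.9362, 0.0171, 0.0466]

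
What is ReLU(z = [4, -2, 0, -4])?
h = [4, 0, 0, 0]

ReLU applied element-wise: max(0,4)=4, max(0,-2)=0, max(0,0)=0, max(0,-4)=0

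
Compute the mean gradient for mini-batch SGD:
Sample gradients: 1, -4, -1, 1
Average gradient = -0.75

Average = (1/4)(1 + -4 + -1 + 1) = -3/4 = -0.75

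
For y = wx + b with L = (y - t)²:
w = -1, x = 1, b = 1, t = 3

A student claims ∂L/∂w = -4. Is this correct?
Incorrect

y = (-1)(1) + 1 = 0
∂L/∂y = 2(y - t) = 2(0 - 3) = -6
∂y/∂w = x = 1
∂L/∂w = -6 × 1 = -6

Claimed value: -4
Incorrect: The correct gradient is -6.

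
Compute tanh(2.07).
0.9687

tanh(2.07) = (e^(2.07) - e^(-2.07))/(e^(2.07) + e^(-2.07)) = 0.9687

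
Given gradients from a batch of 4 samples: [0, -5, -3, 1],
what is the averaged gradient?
Average gradient = -1.75

Average = (1/4)(0 + -5 + -3 + 1) = -7/4 = -1.75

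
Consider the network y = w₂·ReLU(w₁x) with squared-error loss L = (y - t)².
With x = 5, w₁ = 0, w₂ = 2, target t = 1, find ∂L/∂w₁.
∂L/∂w₁ = 0

Forward pass:
z = w₁x = 0×5 = 0
h = ReLU(0) = 0
y = w₂h = 2×0 = 0

Backward pass:
∂L/∂y = 2(y - t) = 2(0 - 1) = -2
∂y/∂h = w₂ = 2
∂h/∂z = 0 (ReLU derivative)
∂z/∂w₁ = x = 5

∂L/∂w₁ = -2 × 2 × 0 × 5 = 0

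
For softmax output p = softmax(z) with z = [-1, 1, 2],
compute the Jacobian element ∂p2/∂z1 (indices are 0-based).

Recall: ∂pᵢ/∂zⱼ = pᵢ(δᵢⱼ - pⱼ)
∂p2/∂z1 = -0.183

p = softmax(z) = [0.03512, 0.2595, 0.7054]
p2 = 0.7054, p1 = 0.2595

∂p2/∂z1 = -p2 × p1 = -0.7054 × 0.2595 = -0.183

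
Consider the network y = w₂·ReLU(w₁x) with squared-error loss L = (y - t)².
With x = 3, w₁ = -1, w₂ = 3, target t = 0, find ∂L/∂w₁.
∂L/∂w₁ = 0

Forward pass:
z = w₁x = -1×3 = -3
h = ReLU(-3) = 0
y = w₂h = 3×0 = 0

Backward pass:
∂L/∂y = 2(y - t) = 2(0 - 0) = 0
∂y/∂h = w₂ = 3
∂h/∂z = 0 (ReLU derivative)
∂z/∂w₁ = x = 3

∂L/∂w₁ = 0 × 3 × 0 × 3 = 0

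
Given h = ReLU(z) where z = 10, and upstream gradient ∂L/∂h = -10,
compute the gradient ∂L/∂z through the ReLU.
∂L/∂z = -10

h = ReLU(10) = 10
Since z > 0: ∂h/∂z = 1
∂L/∂z = ∂L/∂h · ∂h/∂z = -10 × 1 = -10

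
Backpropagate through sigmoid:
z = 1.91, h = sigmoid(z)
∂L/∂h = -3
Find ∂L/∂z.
∂L/∂z = -0.337

σ(1.91) = 0.871
σ'(1.91) = σ(1.91)(1 - σ(1.91)) = 0.871 × 0.129 = 0.1123
∂L/∂z = ∂L/∂h · σ'(z) = -3 × 0.1123 = -0.337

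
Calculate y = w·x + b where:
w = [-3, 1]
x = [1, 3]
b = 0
y = 0

y = (-3)(1) + (1)(3) + 0 = 0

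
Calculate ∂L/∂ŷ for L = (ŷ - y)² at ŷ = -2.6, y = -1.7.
∂L/∂ŷ = -1.8

∂L/∂ŷ = 2(ŷ - y) = 2(-2.6 - -1.7) = 2(-0.9) = -1.8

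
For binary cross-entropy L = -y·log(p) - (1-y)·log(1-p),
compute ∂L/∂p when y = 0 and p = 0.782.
∂L/∂p = 4.587

∂L/∂p = -y/p + (1-y)/(1-p) = 0 + 1/0.218 = 4.587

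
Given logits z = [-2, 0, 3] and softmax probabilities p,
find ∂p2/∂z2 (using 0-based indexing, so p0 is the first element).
∂p2/∂z2 = 0.05064

p = softmax(z) = [0.006377, 0.04712, 0.9465]
p2 = 0.9465

∂p2/∂z2 = p2(1 - p2) = 0.9465 × (1 - 0.9465) = 0.05064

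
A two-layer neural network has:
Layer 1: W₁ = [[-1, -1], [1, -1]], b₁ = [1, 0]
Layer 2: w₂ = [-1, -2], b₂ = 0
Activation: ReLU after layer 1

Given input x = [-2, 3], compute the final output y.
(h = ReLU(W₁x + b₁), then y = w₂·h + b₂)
y = 0

Layer 1 pre-activation: z₁ = [0, -5]
After ReLU: h = [0, 0]
Layer 2 output: y = -1×0 + -2×0 + 0 = 0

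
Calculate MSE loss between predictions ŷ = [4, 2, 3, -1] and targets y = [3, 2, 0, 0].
MSE = 2.75

MSE = (1/4)((4-3)² + (2-2)² + (3-0)² + (-1-0)²) = (1/4)(1 + 0 + 9 + 1) = 2.75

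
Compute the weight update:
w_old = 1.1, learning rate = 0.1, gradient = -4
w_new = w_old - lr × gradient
w_new = 1.5

w_new = w - η·∂L/∂w = 1.1 - 0.1×(-4) = 1.1 - (-0.4) = 1.5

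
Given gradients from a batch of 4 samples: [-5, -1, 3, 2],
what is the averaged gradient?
Average gradient = -0.25

Average = (1/4)(-5 + -1 + 3 + 2) = -1/4 = -0.25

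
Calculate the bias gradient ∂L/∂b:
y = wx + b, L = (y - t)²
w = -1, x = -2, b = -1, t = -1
∂L/∂b = 4

y = wx + b = (-1)(-2) + -1 = 1
∂L/∂y = 2(y - t) = 2(1 - -1) = 4
∂y/∂b = 1
∂L/∂b = ∂L/∂y · ∂y/∂b = 4 × 1 = 4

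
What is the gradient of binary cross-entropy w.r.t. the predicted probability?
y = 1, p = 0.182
∂L/∂p = -5.495

∂L/∂p = -y/p + (1-y)/(1-p) = -1/0.182 + 0 = -5.495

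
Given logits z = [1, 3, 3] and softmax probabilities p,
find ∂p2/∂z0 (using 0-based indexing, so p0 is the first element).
∂p2/∂z0 = -0.02968

p = softmax(z) = [0.06338, 0.4683, 0.4683]
p2 = 0.4683, p0 = 0.06338

∂p2/∂z0 = -p2 × p0 = -0.4683 × 0.06338 = -0.02968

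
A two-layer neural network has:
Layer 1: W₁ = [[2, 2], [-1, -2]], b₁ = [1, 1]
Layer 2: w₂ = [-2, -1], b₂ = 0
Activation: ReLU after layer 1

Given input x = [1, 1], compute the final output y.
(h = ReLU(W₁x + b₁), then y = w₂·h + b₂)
y = -10

Layer 1 pre-activation: z₁ = [5, -2]
After ReLU: h = [5, 0]
Layer 2 output: y = -2×5 + -1×0 + 0 = -10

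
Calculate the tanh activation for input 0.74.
0.6291

tanh(0.74) = (e^(0.74) - e^(-0.74))/(e^(0.74) + e^(-0.74)) = 0.6291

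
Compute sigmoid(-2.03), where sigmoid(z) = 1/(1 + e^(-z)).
0.1161

sigmoid(-2.03) = 1/(1 + e^(2.03)) = 1/(1 + 7.614) = 0.1161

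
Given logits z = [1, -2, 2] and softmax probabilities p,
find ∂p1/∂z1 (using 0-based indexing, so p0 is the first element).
∂p1/∂z1 = 0.01304

p = softmax(z) = [0.2654, 0.01321, 0.7214]
p1 = 0.01321

∂p1/∂z1 = p1(1 - p1) = 0.01321 × (1 - 0.01321) = 0.01304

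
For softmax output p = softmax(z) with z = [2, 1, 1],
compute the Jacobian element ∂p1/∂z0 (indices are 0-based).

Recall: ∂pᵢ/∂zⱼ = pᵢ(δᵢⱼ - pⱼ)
∂p1/∂z0 = -0.1221

p = softmax(z) = [0.5761, 0.2119, 0.2119]
p1 = 0.2119, p0 = 0.5761

∂p1/∂z0 = -p1 × p0 = -0.2119 × 0.5761 = -0.1221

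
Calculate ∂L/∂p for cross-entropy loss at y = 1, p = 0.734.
∂L/∂p = -1.362

∂L/∂p = -y/p + (1-y)/(1-p) = -1/0.734 + 0 = -1.362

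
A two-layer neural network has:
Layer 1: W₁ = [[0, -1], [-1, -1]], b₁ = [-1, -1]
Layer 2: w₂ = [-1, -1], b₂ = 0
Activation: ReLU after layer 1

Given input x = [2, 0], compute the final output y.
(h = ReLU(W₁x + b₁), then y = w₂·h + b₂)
y = 0

Layer 1 pre-activation: z₁ = [-1, -3]
After ReLU: h = [0, 0]
Layer 2 output: y = -1×0 + -1×0 + 0 = 0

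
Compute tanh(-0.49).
-0.4542

tanh(-0.49) = (e^(-0.49) - e^(0.49))/(e^(-0.49) + e^(0.49)) = -0.4542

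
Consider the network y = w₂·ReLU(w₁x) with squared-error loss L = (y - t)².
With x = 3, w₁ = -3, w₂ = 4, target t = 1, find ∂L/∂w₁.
∂L/∂w₁ = 0

Forward pass:
z = w₁x = -3×3 = -9
h = ReLU(-9) = 0
y = w₂h = 4×0 = 0

Backward pass:
∂L/∂y = 2(y - t) = 2(0 - 1) = -2
∂y/∂h = w₂ = 4
∂h/∂z = 0 (ReLU derivative)
∂z/∂w₁ = x = 3

∂L/∂w₁ = -2 × 4 × 0 × 3 = 0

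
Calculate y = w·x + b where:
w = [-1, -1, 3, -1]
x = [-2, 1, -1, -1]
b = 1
y = 0

y = (-1)(-2) + (-1)(1) + (3)(-1) + (-1)(-1) + 1 = 0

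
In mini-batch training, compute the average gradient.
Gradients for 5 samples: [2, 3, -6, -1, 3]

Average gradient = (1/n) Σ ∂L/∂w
Average gradient = 0.2

Average = (1/5)(2 + 3 + -6 + -1 + 3) = 1/5 = 0.2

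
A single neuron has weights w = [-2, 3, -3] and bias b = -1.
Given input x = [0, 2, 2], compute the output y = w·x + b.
y = -1

y = (-2)(0) + (3)(2) + (-3)(2) + -1 = -1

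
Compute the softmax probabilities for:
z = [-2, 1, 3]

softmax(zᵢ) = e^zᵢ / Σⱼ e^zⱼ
p = [0.0059, 0.1185, 0.8756]

exp(z) = [0.1353, 2.718, 20.09]
Sum = 22.94
p = [0.0059, 0.1185, 0.8756]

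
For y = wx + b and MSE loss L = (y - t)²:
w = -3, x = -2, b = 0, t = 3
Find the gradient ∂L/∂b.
∂L/∂b = 6

y = wx + b = (-3)(-2) + 0 = 6
∂L/∂y = 2(y - t) = 2(6 - 3) = 6
∂y/∂b = 1
∂L/∂b = ∂L/∂y · ∂y/∂b = 6 × 1 = 6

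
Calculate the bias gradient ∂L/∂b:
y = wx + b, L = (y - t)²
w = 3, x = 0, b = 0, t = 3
∂L/∂b = -6

y = wx + b = (3)(0) + 0 = 0
∂L/∂y = 2(y - t) = 2(0 - 3) = -6
∂y/∂b = 1
∂L/∂b = ∂L/∂y · ∂y/∂b = -6 × 1 = -6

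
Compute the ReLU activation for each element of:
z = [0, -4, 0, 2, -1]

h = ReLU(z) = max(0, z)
h = [0, 0, 0, 2, 0]

ReLU applied element-wise: max(0,0)=0, max(0,-4)=0, max(0,0)=0, max(0,2)=2, max(0,-1)=0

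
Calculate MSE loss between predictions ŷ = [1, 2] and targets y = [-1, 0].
MSE = 4

MSE = (1/2)((1--1)² + (2-0)²) = (1/2)(4 + 4) = 4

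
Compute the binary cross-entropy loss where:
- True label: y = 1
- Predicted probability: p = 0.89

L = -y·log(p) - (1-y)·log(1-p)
L = 0.1165

L = -1·log(0.89) - 0·log(0.11) = -log(0.89) = 0.1165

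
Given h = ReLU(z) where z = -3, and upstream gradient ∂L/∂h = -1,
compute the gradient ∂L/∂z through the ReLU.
∂L/∂z = 0

h = ReLU(-3) = 0
Since z < 0: ∂h/∂z = 0
∂L/∂z = ∂L/∂h · ∂h/∂z = -1 × 0 = 0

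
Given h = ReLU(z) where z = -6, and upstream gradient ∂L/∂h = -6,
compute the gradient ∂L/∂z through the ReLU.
∂L/∂z = 0

h = ReLU(-6) = 0
Since z < 0: ∂h/∂z = 0
∂L/∂z = ∂L/∂h · ∂h/∂z = -6 × 0 = 0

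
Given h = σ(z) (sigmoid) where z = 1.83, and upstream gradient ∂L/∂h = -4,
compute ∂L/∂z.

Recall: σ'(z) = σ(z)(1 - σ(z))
∂L/∂z = -0.4765

σ(1.83) = 0.8618
σ'(1.83) = σ(1.83)(1 - σ(1.83)) = 0.8618 × 0.1382 = 0.1191
∂L/∂z = ∂L/∂h · σ'(z) = -4 × 0.1191 = -0.4765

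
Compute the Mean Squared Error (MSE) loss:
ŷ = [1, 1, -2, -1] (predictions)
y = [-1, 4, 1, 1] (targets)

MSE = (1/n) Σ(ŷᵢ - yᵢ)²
MSE = 6.5

MSE = (1/4)((1--1)² + (1-4)² + (-2-1)² + (-1-1)²) = (1/4)(4 + 9 + 9 + 4) = 6.5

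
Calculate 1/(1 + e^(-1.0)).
0.7311

sigmoid(1.0) = 1/(1 + e^(-1.0)) = 1/(1 + 0.3679) = 0.7311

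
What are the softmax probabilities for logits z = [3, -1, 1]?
p = [0.8668, 0.0159, 0.1173]

exp(z) = [20.09, 0.3679, 2.718]
Sum = 23.17
p = [0.8668, 0.0159, 0.1173]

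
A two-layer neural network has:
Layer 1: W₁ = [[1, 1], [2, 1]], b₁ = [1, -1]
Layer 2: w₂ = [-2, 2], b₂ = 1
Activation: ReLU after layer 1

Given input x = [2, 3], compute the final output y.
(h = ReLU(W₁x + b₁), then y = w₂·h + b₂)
y = 1

Layer 1 pre-activation: z₁ = [6, 6]
After ReLU: h = [6, 6]
Layer 2 output: y = -2×6 + 2×6 + 1 = 1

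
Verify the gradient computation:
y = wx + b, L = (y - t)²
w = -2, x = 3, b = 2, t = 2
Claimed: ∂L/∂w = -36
Correct

y = (-2)(3) + 2 = -4
∂L/∂y = 2(y - t) = 2(-4 - 2) = -12
∂y/∂w = x = 3
∂L/∂w = -12 × 3 = -36

Claimed value: -36
Correct: The correct gradient is -36.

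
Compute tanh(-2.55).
-0.9879

tanh(-2.55) = (e^(-2.55) - e^(2.55))/(e^(-2.55) + e^(2.55)) = -0.9879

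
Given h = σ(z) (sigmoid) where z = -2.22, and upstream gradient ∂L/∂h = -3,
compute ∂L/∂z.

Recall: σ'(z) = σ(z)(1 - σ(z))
∂L/∂z = -0.2651

σ(-2.22) = 0.09797
σ'(-2.22) = σ(-2.22)(1 - σ(-2.22)) = 0.09797 × 0.902 = 0.08837
∂L/∂z = ∂L/∂h · σ'(z) = -3 × 0.08837 = -0.2651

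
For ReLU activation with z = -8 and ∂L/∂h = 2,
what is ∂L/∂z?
∂L/∂z = 0

h = ReLU(-8) = 0
Since z < 0: ∂h/∂z = 0
∂L/∂z = ∂L/∂h · ∂h/∂z = 2 × 0 = 0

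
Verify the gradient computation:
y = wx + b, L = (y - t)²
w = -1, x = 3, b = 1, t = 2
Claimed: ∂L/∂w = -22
Incorrect

y = (-1)(3) + 1 = -2
∂L/∂y = 2(y - t) = 2(-2 - 2) = -8
∂y/∂w = x = 3
∂L/∂w = -8 × 3 = -24

Claimed value: -22
Incorrect: The correct gradient is -24.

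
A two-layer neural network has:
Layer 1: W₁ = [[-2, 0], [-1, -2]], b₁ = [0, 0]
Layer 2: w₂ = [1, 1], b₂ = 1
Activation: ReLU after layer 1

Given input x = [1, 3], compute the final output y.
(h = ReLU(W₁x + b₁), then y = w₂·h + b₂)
y = 1

Layer 1 pre-activation: z₁ = [-2, -7]
After ReLU: h = [0, 0]
Layer 2 output: y = 1×0 + 1×0 + 1 = 1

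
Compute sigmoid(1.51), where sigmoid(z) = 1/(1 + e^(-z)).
0.8191

sigmoid(1.51) = 1/(1 + e^(-1.51)) = 1/(1 + 0.2209) = 0.8191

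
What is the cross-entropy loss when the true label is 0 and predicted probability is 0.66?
L = 1.079

L = -0·log(0.66) - 1·log(0.34) = -log(0.34) = 1.079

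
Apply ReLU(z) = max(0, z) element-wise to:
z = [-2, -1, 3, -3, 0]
h = [0, 0, 3, 0, 0]

ReLU applied element-wise: max(0,-2)=0, max(0,-1)=0, max(0,3)=3, max(0,-3)=0, max(0,0)=0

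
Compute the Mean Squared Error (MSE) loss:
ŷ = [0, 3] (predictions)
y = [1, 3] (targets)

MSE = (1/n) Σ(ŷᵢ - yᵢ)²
MSE = 0.5

MSE = (1/2)((0-1)² + (3-3)²) = (1/2)(1 + 0) = 0.5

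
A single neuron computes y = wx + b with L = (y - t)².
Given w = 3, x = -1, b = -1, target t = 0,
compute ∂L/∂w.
∂L/∂w = 8

y = wx + b = (3)(-1) + -1 = -4
∂L/∂y = 2(y - t) = 2(-4 - 0) = -8
∂y/∂w = x = -1
∂L/∂w = ∂L/∂y · ∂y/∂w = -8 × -1 = 8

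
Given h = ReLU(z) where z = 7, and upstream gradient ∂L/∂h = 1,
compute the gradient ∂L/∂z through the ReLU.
∂L/∂z = 1

h = ReLU(7) = 7
Since z > 0: ∂h/∂z = 1
∂L/∂z = ∂L/∂h · ∂h/∂z = 1 × 1 = 1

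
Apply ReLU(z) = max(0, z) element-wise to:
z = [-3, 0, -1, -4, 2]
h = [0, 0, 0, 0, 2]

ReLU applied element-wise: max(0,-3)=0, max(0,0)=0, max(0,-1)=0, max(0,-4)=0, max(0,2)=2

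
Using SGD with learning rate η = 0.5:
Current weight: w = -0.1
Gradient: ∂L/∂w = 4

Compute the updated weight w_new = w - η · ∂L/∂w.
w_new = -2.1

w_new = w - η·∂L/∂w = -0.1 - 0.5×(4) = -0.1 - (2) = -2.1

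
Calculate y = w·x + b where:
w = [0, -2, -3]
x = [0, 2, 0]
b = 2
y = -2

y = (0)(0) + (-2)(2) + (-3)(0) + 2 = -2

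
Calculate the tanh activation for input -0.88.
-0.7064

tanh(-0.88) = (e^(-0.88) - e^(0.88))/(e^(-0.88) + e^(0.88)) = -0.7064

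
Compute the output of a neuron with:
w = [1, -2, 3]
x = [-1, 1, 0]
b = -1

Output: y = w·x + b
y = -4

y = (1)(-1) + (-2)(1) + (3)(0) + -1 = -4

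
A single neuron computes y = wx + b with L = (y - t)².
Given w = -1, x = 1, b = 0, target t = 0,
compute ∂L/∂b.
∂L/∂b = -2

y = wx + b = (-1)(1) + 0 = -1
∂L/∂y = 2(y - t) = 2(-1 - 0) = -2
∂y/∂b = 1
∂L/∂b = ∂L/∂y · ∂y/∂b = -2 × 1 = -2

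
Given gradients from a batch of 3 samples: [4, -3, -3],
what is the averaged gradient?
Average gradient = -0.6667

Average = (1/3)(4 + -3 + -3) = -2/3 = -0.6667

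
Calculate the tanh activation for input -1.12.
-0.8076

tanh(-1.12) = (e^(-1.12) - e^(1.12))/(e^(-1.12) + e^(1.12)) = -0.8076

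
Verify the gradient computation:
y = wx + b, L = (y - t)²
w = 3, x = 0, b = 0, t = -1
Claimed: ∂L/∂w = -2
Incorrect

y = (3)(0) + 0 = 0
∂L/∂y = 2(y - t) = 2(0 - -1) = 2
∂y/∂w = x = 0
∂L/∂w = 2 × 0 = 0

Claimed value: -2
Incorrect: The correct gradient is 0.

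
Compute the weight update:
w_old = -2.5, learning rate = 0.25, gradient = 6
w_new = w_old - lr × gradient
w_new = -4

w_new = w - η·∂L/∂w = -2.5 - 0.25×(6) = -2.5 - (1.5) = -4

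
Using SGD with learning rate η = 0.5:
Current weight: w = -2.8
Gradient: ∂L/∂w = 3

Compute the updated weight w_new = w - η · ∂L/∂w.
w_new = -4.3

w_new = w - η·∂L/∂w = -2.8 - 0.5×(3) = -2.8 - (1.5) = -4.3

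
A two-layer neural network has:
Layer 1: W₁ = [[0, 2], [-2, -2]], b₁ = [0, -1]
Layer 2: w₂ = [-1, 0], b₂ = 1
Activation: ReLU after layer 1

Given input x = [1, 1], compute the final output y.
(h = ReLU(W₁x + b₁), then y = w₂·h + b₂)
y = -1

Layer 1 pre-activation: z₁ = [2, -5]
After ReLU: h = [2, 0]
Layer 2 output: y = -1×2 + 0×0 + 1 = -1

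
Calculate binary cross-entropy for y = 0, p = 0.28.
L = 0.3285

L = -0·log(0.28) - 1·log(0.72) = -log(0.72) = 0.3285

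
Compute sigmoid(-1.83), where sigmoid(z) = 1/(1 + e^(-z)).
0.1382

sigmoid(-1.83) = 1/(1 + e^(1.83)) = 1/(1 + 6.234) = 0.1382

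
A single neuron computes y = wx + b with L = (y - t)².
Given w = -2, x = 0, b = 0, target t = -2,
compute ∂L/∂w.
∂L/∂w = 0

y = wx + b = (-2)(0) + 0 = 0
∂L/∂y = 2(y - t) = 2(0 - -2) = 4
∂y/∂w = x = 0
∂L/∂w = ∂L/∂y · ∂y/∂w = 4 × 0 = 0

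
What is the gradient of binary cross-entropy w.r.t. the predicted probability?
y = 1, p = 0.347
∂L/∂p = -2.882

∂L/∂p = -y/p + (1-y)/(1-p) = -1/0.347 + 0 = -2.882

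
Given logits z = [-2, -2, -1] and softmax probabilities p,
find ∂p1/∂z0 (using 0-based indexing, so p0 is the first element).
∂p1/∂z0 = -0.04492

p = softmax(z) = [0.2119, 0.2119, 0.5761]
p1 = 0.2119, p0 = 0.2119

∂p1/∂z0 = -p1 × p0 = -0.2119 × 0.2119 = -0.04492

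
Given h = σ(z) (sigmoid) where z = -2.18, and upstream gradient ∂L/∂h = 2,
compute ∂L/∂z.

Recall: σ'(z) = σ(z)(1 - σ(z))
∂L/∂z = 0.1825

σ(-2.18) = 0.1016
σ'(-2.18) = σ(-2.18)(1 - σ(-2.18)) = 0.1016 × 0.8984 = 0.09125
∂L/∂z = ∂L/∂h · σ'(z) = 2 × 0.09125 = 0.1825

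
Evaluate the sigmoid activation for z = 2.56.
0.9282

sigmoid(2.56) = 1/(1 + e^(-2.56)) = 1/(1 + 0.0773) = 0.9282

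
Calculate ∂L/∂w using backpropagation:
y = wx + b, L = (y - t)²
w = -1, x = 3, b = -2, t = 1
∂L/∂w = -36

y = wx + b = (-1)(3) + -2 = -5
∂L/∂y = 2(y - t) = 2(-5 - 1) = -12
∂y/∂w = x = 3
∂L/∂w = ∂L/∂y · ∂y/∂w = -12 × 3 = -36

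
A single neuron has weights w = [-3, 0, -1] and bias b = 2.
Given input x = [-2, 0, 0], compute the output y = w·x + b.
y = 8

y = (-3)(-2) + (0)(0) + (-1)(0) + 2 = 8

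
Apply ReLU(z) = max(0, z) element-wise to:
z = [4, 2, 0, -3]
h = [4, 2, 0, 0]

ReLU applied element-wise: max(0,4)=4, max(0,2)=2, max(0,0)=0, max(0,-3)=0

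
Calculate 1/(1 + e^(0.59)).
0.3566

sigmoid(-0.59) = 1/(1 + e^(0.59)) = 1/(1 + 1.804) = 0.3566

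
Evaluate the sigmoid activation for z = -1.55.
0.1751

sigmoid(-1.55) = 1/(1 + e^(1.55)) = 1/(1 + 4.711) = 0.1751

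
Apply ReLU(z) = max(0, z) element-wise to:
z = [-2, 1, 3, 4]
h = [0, 1, 3, 4]

ReLU applied element-wise: max(0,-2)=0, max(0,1)=1, max(0,3)=3, max(0,4)=4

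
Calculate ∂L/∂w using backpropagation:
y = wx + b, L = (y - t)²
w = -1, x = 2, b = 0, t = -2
∂L/∂w = 0

y = wx + b = (-1)(2) + 0 = -2
∂L/∂y = 2(y - t) = 2(-2 - -2) = 0
∂y/∂w = x = 2
∂L/∂w = ∂L/∂y · ∂y/∂w = 0 × 2 = 0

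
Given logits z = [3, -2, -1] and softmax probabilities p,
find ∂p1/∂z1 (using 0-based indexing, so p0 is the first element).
∂p1/∂z1 = 0.00653

p = softmax(z) = [0.9756, 0.006573, 0.01787]
p1 = 0.006573

∂p1/∂z1 = p1(1 - p1) = 0.006573 × (1 - 0.006573) = 0.00653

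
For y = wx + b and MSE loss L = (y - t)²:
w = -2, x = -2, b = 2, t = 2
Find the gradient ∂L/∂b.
∂L/∂b = 8

y = wx + b = (-2)(-2) + 2 = 6
∂L/∂y = 2(y - t) = 2(6 - 2) = 8
∂y/∂b = 1
∂L/∂b = ∂L/∂y · ∂y/∂b = 8 × 1 = 8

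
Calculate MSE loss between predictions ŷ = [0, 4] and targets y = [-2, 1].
MSE = 6.5

MSE = (1/2)((0--2)² + (4-1)²) = (1/2)(4 + 9) = 6.5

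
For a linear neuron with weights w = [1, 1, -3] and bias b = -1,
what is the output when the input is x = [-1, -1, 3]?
y = -12

y = (1)(-1) + (1)(-1) + (-3)(3) + -1 = -12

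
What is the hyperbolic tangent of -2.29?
-0.9797

tanh(-2.29) = (e^(-2.29) - e^(2.29))/(e^(-2.29) + e^(2.29)) = -0.9797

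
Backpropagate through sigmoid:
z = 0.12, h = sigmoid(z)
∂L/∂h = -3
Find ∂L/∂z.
∂L/∂z = -0.7473

σ(0.12) = 0.53
σ'(0.12) = σ(0.12)(1 - σ(0.12)) = 0.53 × 0.47 = 0.2491
∂L/∂z = ∂L/∂h · σ'(z) = -3 × 0.2491 = -0.7473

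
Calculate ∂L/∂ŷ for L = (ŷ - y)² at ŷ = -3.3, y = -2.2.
∂L/∂ŷ = -2.2

∂L/∂ŷ = 2(ŷ - y) = 2(-3.3 - -2.2) = 2(-1.1) = -2.2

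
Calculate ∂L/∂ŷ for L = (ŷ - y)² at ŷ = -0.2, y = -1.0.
∂L/∂ŷ = 1.6

∂L/∂ŷ = 2(ŷ - y) = 2(-0.2 - -1.0) = 2(0.8) = 1.6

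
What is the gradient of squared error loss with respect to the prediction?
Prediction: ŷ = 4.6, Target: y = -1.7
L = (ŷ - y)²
∂L/∂ŷ = 12.6

∂L/∂ŷ = 2(ŷ - y) = 2(4.6 - -1.7) = 2(6.3) = 12.6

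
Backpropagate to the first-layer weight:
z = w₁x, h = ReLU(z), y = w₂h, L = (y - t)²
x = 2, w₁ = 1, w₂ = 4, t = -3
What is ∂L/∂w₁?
∂L/∂w₁ = 176

Forward pass:
z = w₁x = 1×2 = 2
h = ReLU(2) = 2
y = w₂h = 4×2 = 8

Backward pass:
∂L/∂y = 2(y - t) = 2(8 - -3) = 22
∂y/∂h = w₂ = 4
∂h/∂z = 1 (ReLU derivative)
∂z/∂w₁ = x = 2

∂L/∂w₁ = 22 × 4 × 1 × 2 = 176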